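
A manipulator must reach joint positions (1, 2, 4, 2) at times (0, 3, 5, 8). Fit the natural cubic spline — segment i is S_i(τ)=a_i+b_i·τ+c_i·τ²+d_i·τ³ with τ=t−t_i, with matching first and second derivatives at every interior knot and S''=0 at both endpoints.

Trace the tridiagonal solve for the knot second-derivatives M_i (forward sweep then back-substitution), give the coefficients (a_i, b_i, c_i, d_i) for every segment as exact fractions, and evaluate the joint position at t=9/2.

Δ: Δ0=1/3, Δ1=1, Δ2=-2/3
row 1: diag=10, rhs=4; c'=1/5, d'=2/5
row 2: denom=10−2·1/5=48/5; d'=(-10−2·2/5)/(48/5)=-9/8
back: M2=-9/8
back: M1=2/5−1/5·-9/8=5/8
M: M0=0, M1=5/8, M2=-9/8, M3=0
seg 0: a=1, c=M0/2=0, d=(M1−M0)/(6·3)=5/144, b=Δ0−h0·(2M0+M1)/6=1/48
seg 1: a=2, c=M1/2=5/16, d=(M2−M1)/(6·2)=-7/48, b=Δ1−h1·(2M1+M2)/6=23/24
seg 2: a=4, c=M2/2=-9/16, d=(M3−M2)/(6·3)=1/16, b=Δ2−h2·(2M2+M3)/6=11/24
t_q=9/2 → seg 1, τ=3/2; S=2+23/24·τ+5/16·τ²+-7/48·τ³=467/128

  seg 0: a=1 b=1/48 c=0 d=5/144
  seg 1: a=2 b=23/24 c=5/16 d=-7/48
  seg 2: a=4 b=11/24 c=-9/16 d=1/16
S(9/2) = 467/128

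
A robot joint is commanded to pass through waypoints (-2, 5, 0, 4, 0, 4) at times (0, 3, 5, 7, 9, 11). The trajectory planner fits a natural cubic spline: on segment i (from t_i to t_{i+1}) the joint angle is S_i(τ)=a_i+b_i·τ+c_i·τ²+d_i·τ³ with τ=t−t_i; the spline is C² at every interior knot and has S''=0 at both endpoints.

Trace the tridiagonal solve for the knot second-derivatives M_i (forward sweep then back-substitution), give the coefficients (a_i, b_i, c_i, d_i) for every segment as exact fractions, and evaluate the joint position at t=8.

Δ: Δ0=7/3, Δ1=-5/2, Δ2=2, Δ3=-2, Δ4=2
row 1: diag=10, rhs=-29; c'=1/5, d'=-29/10
row 2: denom=8−2·1/5=38/5; d'=(27−2·-29/10)/(38/5)=82/19
row 3: denom=8−2·5/19=142/19; d'=(-24−2·82/19)/(142/19)=-310/71
row 4: denom=8−2·19/71=530/71; d'=(24−2·-310/71)/(530/71)=1162/265
back: M4=1162/265
back: M3=-310/71−19/71·1162/265=-1468/265
back: M2=82/19−5/19·-1468/265=306/53
back: M1=-29/10−1/5·306/53=-2149/530
M: M0=0, M1=-2149/530, M2=306/53, M3=-1468/265, M4=1162/265, M5=0
seg 0: a=-2, c=M0/2=0, d=(M1−M0)/(6·3)=-2149/9540, b=Δ0−h0·(2M0+M1)/6=13867/3180
seg 1: a=5, c=M1/2=-2149/1060, d=(M2−M1)/(6·2)=5209/6360, b=Δ1−h1·(2M1+M2)/6=-2737/1590
seg 2: a=0, c=M2/2=153/53, d=(M3−M2)/(6·2)=-1499/1590, b=Δ2−h2·(2M2+M3)/6=-2/795
seg 3: a=4, c=M3/2=-734/265, d=(M4−M3)/(6·2)=263/318, b=Δ3−h3·(2M3+M4)/6=184/795
seg 4: a=0, c=M4/2=581/265, d=(M5−M4)/(6·2)=-581/1590, b=Δ4−h4·(2M4+M5)/6=-734/795
t_q=8 → seg 3, τ=1; S=4+184/795·τ+-734/265·τ²+263/318·τ³=1213/530

  seg 0: a=-2 b=13867/3180 c=0 d=-2149/9540
  seg 1: a=5 b=-2737/1590 c=-2149/1060 d=5209/6360
  seg 2: a=0 b=-2/795 c=153/53 d=-1499/1590
  seg 3: a=4 b=184/795 c=-734/265 d=263/318
  seg 4: a=0 b=-734/795 c=581/265 d=-581/1590
S(8) = 1213/530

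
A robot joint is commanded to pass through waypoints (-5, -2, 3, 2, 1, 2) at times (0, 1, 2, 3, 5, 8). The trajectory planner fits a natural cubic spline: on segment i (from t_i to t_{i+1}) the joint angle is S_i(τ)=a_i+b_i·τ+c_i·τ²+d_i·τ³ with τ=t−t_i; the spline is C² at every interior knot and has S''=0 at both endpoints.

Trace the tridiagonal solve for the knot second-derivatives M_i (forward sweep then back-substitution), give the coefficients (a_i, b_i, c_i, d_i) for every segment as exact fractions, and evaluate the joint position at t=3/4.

  seg 0: a=-5 b=2449/1200 c=0 d=1151/1200
  seg 1: a=-2 b=2951/600 c=1151/400 d=-671/240
  seg 2: a=3 b=2743/1200 c=-551/100 d=2669/1200
  seg 3: a=2 b=-1237/600 c=93/80 d=-229/1200
  seg 4: a=1 b=179/600 c=7/400 d=-7/3600
S(3/4) = -78457/25600

Δ: Δ0=3, Δ1=5, Δ2=-1, Δ3=-1/2, Δ4=1/3
row 1: diag=4, rhs=12; c'=1/4, d'=3
row 2: denom=4−1·1/4=15/4; d'=(-36−1·3)/(15/4)=-52/5
row 3: denom=6−1·4/15=86/15; d'=(3−1·-52/5)/(86/15)=201/86
row 4: denom=10−2·15/43=400/43; d'=(5−2·201/86)/(400/43)=7/200
back: M4=7/200
back: M3=201/86−15/43·7/200=93/40
back: M2=-52/5−4/15·93/40=-551/50
back: M1=3−1/4·-551/50=1151/200
M: M0=0, M1=1151/200, M2=-551/50, M3=93/40, M4=7/200, M5=0
seg 0: a=-5, c=M0/2=0, d=(M1−M0)/(6·1)=1151/1200, b=Δ0−h0·(2M0+M1)/6=2449/1200
seg 1: a=-2, c=M1/2=1151/400, d=(M2−M1)/(6·1)=-671/240, b=Δ1−h1·(2M1+M2)/6=2951/600
seg 2: a=3, c=M2/2=-551/100, d=(M3−M2)/(6·1)=2669/1200, b=Δ2−h2·(2M2+M3)/6=2743/1200
seg 3: a=2, c=M3/2=93/80, d=(M4−M3)/(6·2)=-229/1200, b=Δ3−h3·(2M3+M4)/6=-1237/600
seg 4: a=1, c=M4/2=7/400, d=(M5−M4)/(6·3)=-7/3600, b=Δ4−h4·(2M4+M5)/6=179/600
t_q=3/4 → seg 0, τ=3/4; S=-5+2449/1200·τ+0·τ²+1151/1200·τ³=-78457/25600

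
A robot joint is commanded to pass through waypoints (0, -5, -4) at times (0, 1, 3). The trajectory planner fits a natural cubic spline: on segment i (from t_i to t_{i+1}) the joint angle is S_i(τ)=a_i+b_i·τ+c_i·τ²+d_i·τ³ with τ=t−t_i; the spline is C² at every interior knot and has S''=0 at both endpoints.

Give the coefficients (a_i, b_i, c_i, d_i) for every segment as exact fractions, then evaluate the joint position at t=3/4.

Δ: Δ0=-5, Δ1=1/2
row 1: diag=6, rhs=33; c'=1/3, d'=11/2
back: M1=11/2
M: M0=0, M1=11/2, M2=0
seg 0: a=0, c=M0/2=0, d=(M1−M0)/(6·1)=11/12, b=Δ0−h0·(2M0+M1)/6=-71/12
seg 1: a=-5, c=M1/2=11/4, d=(M2−M1)/(6·2)=-11/24, b=Δ1−h1·(2M1+M2)/6=-19/6
t_q=3/4 → seg 0, τ=3/4; S=0+-71/12·τ+0·τ²+11/12·τ³=-1037/256

  seg 0: a=0 b=-71/12 c=0 d=11/12
  seg 1: a=-5 b=-19/6 c=11/4 d=-11/24
S(3/4) = -1037/256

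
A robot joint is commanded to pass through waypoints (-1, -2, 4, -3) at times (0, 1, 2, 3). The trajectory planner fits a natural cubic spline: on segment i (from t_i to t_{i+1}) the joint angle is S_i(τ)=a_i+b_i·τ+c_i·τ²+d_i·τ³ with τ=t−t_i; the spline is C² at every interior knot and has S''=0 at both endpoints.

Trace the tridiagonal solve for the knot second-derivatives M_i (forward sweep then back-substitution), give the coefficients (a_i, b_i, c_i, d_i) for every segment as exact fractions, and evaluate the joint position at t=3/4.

  seg 0: a=-1 b=-56/15 c=0 d=41/15
  seg 1: a=-2 b=67/15 c=41/5 d=-20/3
  seg 2: a=4 b=13/15 c=-59/5 d=59/15
S(3/4) = -847/320

Δ: Δ0=-1, Δ1=6, Δ2=-7
row 1: diag=4, rhs=42; c'=1/4, d'=21/2
row 2: denom=4−1·1/4=15/4; d'=(-78−1·21/2)/(15/4)=-118/5
back: M2=-118/5
back: M1=21/2−1/4·-118/5=82/5
M: M0=0, M1=82/5, M2=-118/5, M3=0
seg 0: a=-1, c=M0/2=0, d=(M1−M0)/(6·1)=41/15, b=Δ0−h0·(2M0+M1)/6=-56/15
seg 1: a=-2, c=M1/2=41/5, d=(M2−M1)/(6·1)=-20/3, b=Δ1−h1·(2M1+M2)/6=67/15
seg 2: a=4, c=M2/2=-59/5, d=(M3−M2)/(6·1)=59/15, b=Δ2−h2·(2M2+M3)/6=13/15
t_q=3/4 → seg 0, τ=3/4; S=-1+-56/15·τ+0·τ²+41/15·τ³=-847/320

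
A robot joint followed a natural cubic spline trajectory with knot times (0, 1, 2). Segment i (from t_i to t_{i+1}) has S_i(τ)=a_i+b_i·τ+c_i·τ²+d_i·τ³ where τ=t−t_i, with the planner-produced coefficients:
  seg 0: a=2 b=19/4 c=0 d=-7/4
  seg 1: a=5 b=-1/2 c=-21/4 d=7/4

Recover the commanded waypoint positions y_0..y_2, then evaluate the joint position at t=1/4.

y_0=2 y_1=5 y_2=1
S(1/4) = 809/256

y_0 = S_0(0) = a_0 = 2
y_1 = S_1(0) = a_1 = 5
y_2 = S_1(1) = 1
t_q=1/4 is in segment 0 (τ=1/4); S_0(τ)=809/256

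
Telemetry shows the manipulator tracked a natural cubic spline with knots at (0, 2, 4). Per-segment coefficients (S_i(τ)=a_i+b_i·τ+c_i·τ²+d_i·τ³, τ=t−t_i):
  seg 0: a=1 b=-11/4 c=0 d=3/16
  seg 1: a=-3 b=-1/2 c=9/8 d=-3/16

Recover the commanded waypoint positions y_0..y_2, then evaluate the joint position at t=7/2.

y_0=1 y_1=-3 y_2=-1
S(7/2) = -237/128

y_0 = S_0(0) = a_0 = 1
y_1 = S_1(0) = a_1 = -3
y_2 = S_1(2) = -1
t_q=7/2 is in segment 1 (τ=3/2); S_1(τ)=-237/128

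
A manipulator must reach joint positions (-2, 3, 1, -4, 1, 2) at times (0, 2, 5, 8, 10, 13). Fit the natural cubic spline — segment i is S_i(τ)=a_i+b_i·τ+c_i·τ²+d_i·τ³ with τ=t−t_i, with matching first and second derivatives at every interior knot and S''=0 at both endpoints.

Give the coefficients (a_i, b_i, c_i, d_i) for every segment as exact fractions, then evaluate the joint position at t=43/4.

Δ: Δ0=5/2, Δ1=-2/3, Δ2=-5/3, Δ3=5/2, Δ4=1/3
row 1: diag=10, rhs=-19; c'=3/10, d'=-19/10
row 2: denom=12−3·3/10=111/10; d'=(-6−3·-19/10)/(111/10)=-1/37
row 3: denom=10−3·10/37=340/37; d'=(25−3·-1/37)/(340/37)=232/85
row 4: denom=10−2·37/170=813/85; d'=(-13−2·232/85)/(813/85)=-523/271
back: M4=-523/271
back: M3=232/85−37/170·-523/271=1707/542
back: M2=-1/37−10/37·1707/542=-238/271
back: M1=-19/10−3/10·-238/271=-887/542
M: M0=0, M1=-887/542, M2=-238/271, M3=1707/542, M4=-523/271, M5=0
seg 0: a=-2, c=M0/2=0, d=(M1−M0)/(6·2)=-887/6504, b=Δ0−h0·(2M0+M1)/6=2476/813
seg 1: a=3, c=M1/2=-887/1084, d=(M2−M1)/(6·3)=137/3252, b=Δ1−h1·(2M1+M2)/6=2291/1626
seg 2: a=1, c=M2/2=-119/271, d=(M3−M2)/(6·3)=2183/9756, b=Δ2−h2·(2M2+M3)/6=-7685/3252
seg 3: a=-4, c=M3/2=1707/1084, d=(M4−M3)/(6·2)=-2753/6504, b=Δ3−h3·(2M3+M4)/6=1697/1626
seg 4: a=1, c=M4/2=-523/542, d=(M5−M4)/(6·3)=523/4878, b=Δ4−h4·(2M4+M5)/6=1840/813
t_q=43/4 → seg 4, τ=3/4; S=1+1840/813·τ+-523/542·τ²+523/4878·τ³=76309/34688

  seg 0: a=-2 b=2476/813 c=0 d=-887/6504
  seg 1: a=3 b=2291/1626 c=-887/1084 d=137/3252
  seg 2: a=1 b=-7685/3252 c=-119/271 d=2183/9756
  seg 3: a=-4 b=1697/1626 c=1707/1084 d=-2753/6504
  seg 4: a=1 b=1840/813 c=-523/542 d=523/4878
S(43/4) = 76309/34688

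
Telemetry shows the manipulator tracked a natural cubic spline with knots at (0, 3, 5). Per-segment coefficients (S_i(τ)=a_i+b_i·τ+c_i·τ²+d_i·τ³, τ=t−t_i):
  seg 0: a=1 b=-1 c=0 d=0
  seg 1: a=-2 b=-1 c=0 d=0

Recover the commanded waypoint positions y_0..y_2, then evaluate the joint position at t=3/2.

y_0 = S_0(0) = a_0 = 1
y_1 = S_1(0) = a_1 = -2
y_2 = S_1(2) = -4
t_q=3/2 is in segment 0 (τ=3/2); S_0(τ)=-1/2

y_0=1 y_1=-2 y_2=-4
S(3/2) = -1/2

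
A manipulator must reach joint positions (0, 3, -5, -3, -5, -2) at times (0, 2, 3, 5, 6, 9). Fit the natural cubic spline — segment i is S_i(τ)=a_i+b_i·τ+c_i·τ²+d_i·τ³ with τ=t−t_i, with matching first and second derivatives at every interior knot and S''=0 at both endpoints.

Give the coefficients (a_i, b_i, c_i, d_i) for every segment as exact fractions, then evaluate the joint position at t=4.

Δ: Δ0=3/2, Δ1=-8, Δ2=1, Δ3=-2, Δ4=1
row 1: diag=6, rhs=-57; c'=1/6, d'=-19/2
row 2: denom=6−1·1/6=35/6; d'=(54−1·-19/2)/(35/6)=381/35
row 3: denom=6−2·12/35=186/35; d'=(-18−2·381/35)/(186/35)=-232/31
row 4: denom=8−1·35/186=1453/186; d'=(18−1·-232/31)/(1453/186)=4740/1453
back: M4=4740/1453
back: M3=-232/31−35/186·4740/1453=-11766/1453
back: M2=381/35−12/35·-11766/1453=19851/1453
back: M1=-19/2−1/6·19851/1453=-17112/1453
M: M0=0, M1=-17112/1453, M2=19851/1453, M3=-11766/1453, M4=4740/1453, M5=0
seg 0: a=0, c=M0/2=0, d=(M1−M0)/(6·2)=-1426/1453, b=Δ0−h0·(2M0+M1)/6=15767/2906
seg 1: a=3, c=M1/2=-8556/1453, d=(M2−M1)/(6·1)=12321/2906, b=Δ1−h1·(2M1+M2)/6=-18457/2906
seg 2: a=-5, c=M2/2=19851/2906, d=(M3−M2)/(6·2)=-10539/5812, b=Δ2−h2·(2M2+M3)/6=-7859/1453
seg 3: a=-3, c=M3/2=-5883/1453, d=(M4−M3)/(6·1)=2751/1453, b=Δ3−h3·(2M3+M4)/6=226/1453
seg 4: a=-5, c=M4/2=2370/1453, d=(M5−M4)/(6·3)=-790/4359, b=Δ4−h4·(2M4+M5)/6=-3287/1453
t_q=4 → seg 2, τ=1; S=-5+-7859/1453·τ+19851/2906·τ²+-10539/5812·τ³=-31333/5812

  seg 0: a=0 b=15767/2906 c=0 d=-1426/1453
  seg 1: a=3 b=-18457/2906 c=-8556/1453 d=12321/2906
  seg 2: a=-5 b=-7859/1453 c=19851/2906 d=-10539/5812
  seg 3: a=-3 b=226/1453 c=-5883/1453 d=2751/1453
  seg 4: a=-5 b=-3287/1453 c=2370/1453 d=-790/4359
S(4) = -31333/5812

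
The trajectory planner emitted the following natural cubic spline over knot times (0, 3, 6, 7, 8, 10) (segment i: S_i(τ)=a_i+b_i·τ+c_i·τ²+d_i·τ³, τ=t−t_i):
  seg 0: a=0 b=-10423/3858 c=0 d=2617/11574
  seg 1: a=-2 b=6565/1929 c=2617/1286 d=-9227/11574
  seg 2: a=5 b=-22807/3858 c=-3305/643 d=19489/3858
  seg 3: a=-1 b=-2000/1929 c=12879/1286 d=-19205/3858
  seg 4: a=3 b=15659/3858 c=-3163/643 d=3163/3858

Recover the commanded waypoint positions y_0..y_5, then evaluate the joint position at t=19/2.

y_0 = S_0(0) = a_0 = 0
y_1 = S_1(0) = a_1 = -2
y_2 = S_2(0) = a_2 = 5
y_3 = S_3(0) = a_3 = -1
y_4 = S_4(0) = a_4 = 3
y_5 = S_4(2) = -2
t_q=19/2 is in segment 4 (τ=3/2); S_4(τ)=8099/10288

y_0=0 y_1=-2 y_2=5 y_3=-1 y_4=3 y_5=-2
S(19/2) = 8099/10288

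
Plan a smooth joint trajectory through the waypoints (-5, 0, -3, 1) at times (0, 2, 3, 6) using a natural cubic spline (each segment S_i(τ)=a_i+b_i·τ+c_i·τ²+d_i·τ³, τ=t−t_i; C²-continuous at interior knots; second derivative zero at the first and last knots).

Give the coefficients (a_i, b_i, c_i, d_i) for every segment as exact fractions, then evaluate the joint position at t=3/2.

Δ: Δ0=5/2, Δ1=-3, Δ2=4/3
row 1: diag=6, rhs=-33; c'=1/6, d'=-11/2
row 2: denom=8−1·1/6=47/6; d'=(26−1·-11/2)/(47/6)=189/47
back: M2=189/47
back: M1=-11/2−1/6·189/47=-290/47
M: M0=0, M1=-290/47, M2=189/47, M3=0
seg 0: a=-5, c=M0/2=0, d=(M1−M0)/(6·2)=-145/282, b=Δ0−h0·(2M0+M1)/6=1285/282
seg 1: a=0, c=M1/2=-145/47, d=(M2−M1)/(6·1)=479/282, b=Δ1−h1·(2M1+M2)/6=-455/282
seg 2: a=-3, c=M2/2=189/94, d=(M3−M2)/(6·3)=-21/94, b=Δ2−h2·(2M2+M3)/6=-379/141
t_q=3/2 → seg 0, τ=3/2; S=-5+1285/282·τ+0·τ²+-145/282·τ³=75/752

  seg 0: a=-5 b=1285/282 c=0 d=-145/282
  seg 1: a=0 b=-455/282 c=-145/47 d=479/282
  seg 2: a=-3 b=-379/141 c=189/94 d=-21/94
S(3/2) = 75/752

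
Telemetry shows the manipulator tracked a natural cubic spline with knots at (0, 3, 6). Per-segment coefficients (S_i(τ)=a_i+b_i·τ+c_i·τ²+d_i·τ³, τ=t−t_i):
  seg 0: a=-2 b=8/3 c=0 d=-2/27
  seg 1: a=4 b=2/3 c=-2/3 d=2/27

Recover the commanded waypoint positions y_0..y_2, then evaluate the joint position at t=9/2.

y_0 = S_0(0) = a_0 = -2
y_1 = S_1(0) = a_1 = 4
y_2 = S_1(3) = 2
t_q=9/2 is in segment 1 (τ=3/2); S_1(τ)=15/4

y_0=-2 y_1=4 y_2=2
S(9/2) = 15/4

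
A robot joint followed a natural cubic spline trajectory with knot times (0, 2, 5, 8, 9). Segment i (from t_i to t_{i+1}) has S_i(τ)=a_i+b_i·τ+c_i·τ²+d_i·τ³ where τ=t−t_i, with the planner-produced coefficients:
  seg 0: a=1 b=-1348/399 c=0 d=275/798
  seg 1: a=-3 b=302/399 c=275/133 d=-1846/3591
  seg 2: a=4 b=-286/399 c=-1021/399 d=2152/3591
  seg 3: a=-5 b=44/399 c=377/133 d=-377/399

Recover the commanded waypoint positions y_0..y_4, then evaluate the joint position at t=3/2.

y_0=1 y_1=-3 y_2=4 y_3=-5 y_4=-3
S(3/2) = -883/304

y_0 = S_0(0) = a_0 = 1
y_1 = S_1(0) = a_1 = -3
y_2 = S_2(0) = a_2 = 4
y_3 = S_3(0) = a_3 = -5
y_4 = S_3(1) = -3
t_q=3/2 is in segment 0 (τ=3/2); S_0(τ)=-883/304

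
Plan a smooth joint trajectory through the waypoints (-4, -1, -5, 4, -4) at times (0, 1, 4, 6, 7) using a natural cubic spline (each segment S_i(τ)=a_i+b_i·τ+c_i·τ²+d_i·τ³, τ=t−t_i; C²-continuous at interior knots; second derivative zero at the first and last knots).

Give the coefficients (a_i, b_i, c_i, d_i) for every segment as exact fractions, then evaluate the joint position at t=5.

Δ: Δ0=3, Δ1=-4/3, Δ2=9/2, Δ3=-8
row 1: diag=8, rhs=-26; c'=3/8, d'=-13/4
row 2: denom=10−3·3/8=71/8; d'=(35−3·-13/4)/(71/8)=358/71
row 3: denom=6−2·16/71=394/71; d'=(-75−2·358/71)/(394/71)=-6041/394
back: M3=-6041/394
back: M2=358/71−16/71·-6041/394=1674/197
back: M1=-13/4−3/8·1674/197=-1268/197
M: M0=0, M1=-1268/197, M2=1674/197, M3=-6041/394, M4=0
seg 0: a=-4, c=M0/2=0, d=(M1−M0)/(6·1)=-634/591, b=Δ0−h0·(2M0+M1)/6=2407/591
seg 1: a=-1, c=M1/2=-634/197, d=(M2−M1)/(6·3)=1471/1773, b=Δ1−h1·(2M1+M2)/6=505/591
seg 2: a=-5, c=M2/2=837/197, d=(M3−M2)/(6·2)=-9389/4728, b=Δ2−h2·(2M2+M3)/6=2332/591
seg 3: a=4, c=M3/2=-6041/788, d=(M4−M3)/(6·1)=6041/2364, b=Δ3−h3·(2M3+M4)/6=-3415/1182
t_q=5 → seg 2, τ=1; S=-5+2332/591·τ+837/197·τ²+-9389/4728·τ³=1905/1576

  seg 0: a=-4 b=2407/591 c=0 d=-634/591
  seg 1: a=-1 b=505/591 c=-634/197 d=1471/1773
  seg 2: a=-5 b=2332/591 c=837/197 d=-9389/4728
  seg 3: a=4 b=-3415/1182 c=-6041/788 d=6041/2364
S(5) = 1905/1576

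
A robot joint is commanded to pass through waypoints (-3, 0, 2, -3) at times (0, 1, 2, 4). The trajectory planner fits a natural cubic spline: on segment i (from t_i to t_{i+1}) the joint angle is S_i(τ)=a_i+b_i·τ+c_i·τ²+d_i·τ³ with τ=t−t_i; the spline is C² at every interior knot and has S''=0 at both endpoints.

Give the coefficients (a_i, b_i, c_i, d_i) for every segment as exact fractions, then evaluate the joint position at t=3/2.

Δ: Δ0=3, Δ1=2, Δ2=-5/2
row 1: diag=4, rhs=-6; c'=1/4, d'=-3/2
row 2: denom=6−1·1/4=23/4; d'=(-27−1·-3/2)/(23/4)=-102/23
back: M2=-102/23
back: M1=-3/2−1/4·-102/23=-9/23
M: M0=0, M1=-9/23, M2=-102/23, M3=0
seg 0: a=-3, c=M0/2=0, d=(M1−M0)/(6·1)=-3/46, b=Δ0−h0·(2M0+M1)/6=141/46
seg 1: a=0, c=M1/2=-9/46, d=(M2−M1)/(6·1)=-31/46, b=Δ1−h1·(2M1+M2)/6=66/23
seg 2: a=2, c=M2/2=-51/23, d=(M3−M2)/(6·2)=17/46, b=Δ2−h2·(2M2+M3)/6=21/46
t_q=3/2 → seg 1, τ=1/2; S=0+66/23·τ+-9/46·τ²+-31/46·τ³=479/368

  seg 0: a=-3 b=141/46 c=0 d=-3/46
  seg 1: a=0 b=66/23 c=-9/46 d=-31/46
  seg 2: a=2 b=21/46 c=-51/23 d=17/46
S(3/2) = 479/368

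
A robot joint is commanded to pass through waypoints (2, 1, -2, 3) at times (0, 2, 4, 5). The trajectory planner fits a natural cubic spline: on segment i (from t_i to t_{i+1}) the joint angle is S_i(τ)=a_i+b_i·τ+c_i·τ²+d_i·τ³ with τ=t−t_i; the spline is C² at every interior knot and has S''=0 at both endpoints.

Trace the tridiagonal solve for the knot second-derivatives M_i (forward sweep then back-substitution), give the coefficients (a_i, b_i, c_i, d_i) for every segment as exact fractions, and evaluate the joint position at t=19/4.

  seg 0: a=2 b=4/11 c=0 d=-19/88
  seg 1: a=1 b=-49/22 c=-57/44 d=73/88
  seg 2: a=-2 b=28/11 c=81/22 d=-27/22
S(19/4) = 2059/1408

Δ: Δ0=-1/2, Δ1=-3/2, Δ2=5
row 1: diag=8, rhs=-6; c'=1/4, d'=-3/4
row 2: denom=6−2·1/4=11/2; d'=(39−2·-3/4)/(11/2)=81/11
back: M2=81/11
back: M1=-3/4−1/4·81/11=-57/22
M: M0=0, M1=-57/22, M2=81/11, M3=0
seg 0: a=2, c=M0/2=0, d=(M1−M0)/(6·2)=-19/88, b=Δ0−h0·(2M0+M1)/6=4/11
seg 1: a=1, c=M1/2=-57/44, d=(M2−M1)/(6·2)=73/88, b=Δ1−h1·(2M1+M2)/6=-49/22
seg 2: a=-2, c=M2/2=81/22, d=(M3−M2)/(6·1)=-27/22, b=Δ2−h2·(2M2+M3)/6=28/11
t_q=19/4 → seg 2, τ=3/4; S=-2+28/11·τ+81/22·τ²+-27/22·τ³=2059/1408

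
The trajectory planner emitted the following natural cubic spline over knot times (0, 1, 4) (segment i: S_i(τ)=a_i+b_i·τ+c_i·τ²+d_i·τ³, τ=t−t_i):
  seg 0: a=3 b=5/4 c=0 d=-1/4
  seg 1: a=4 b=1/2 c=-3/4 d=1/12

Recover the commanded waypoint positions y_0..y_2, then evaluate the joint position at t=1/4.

y_0 = S_0(0) = a_0 = 3
y_1 = S_1(0) = a_1 = 4
y_2 = S_1(3) = 1
t_q=1/4 is in segment 0 (τ=1/4); S_0(τ)=847/256

y_0=3 y_1=4 y_2=1
S(1/4) = 847/256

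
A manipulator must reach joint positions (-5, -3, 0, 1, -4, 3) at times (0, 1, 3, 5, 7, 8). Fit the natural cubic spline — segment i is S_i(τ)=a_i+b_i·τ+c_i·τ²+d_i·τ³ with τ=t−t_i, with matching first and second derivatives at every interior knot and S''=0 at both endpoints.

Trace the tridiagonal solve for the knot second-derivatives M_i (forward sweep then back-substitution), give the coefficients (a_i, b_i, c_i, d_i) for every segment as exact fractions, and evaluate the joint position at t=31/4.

Δ: Δ0=2, Δ1=3/2, Δ2=1/2, Δ3=-5/2, Δ4=7
row 1: diag=6, rhs=-3; c'=1/3, d'=-1/2
row 2: denom=8−2·1/3=22/3; d'=(-6−2·-1/2)/(22/3)=-15/22
row 3: denom=8−2·3/11=82/11; d'=(-18−2·-15/22)/(82/11)=-183/82
row 4: denom=6−2·11/41=224/41; d'=(57−2·-183/82)/(224/41)=45/4
back: M4=45/4
back: M3=-183/82−11/41·45/4=-21/4
back: M2=-15/22−3/11·-21/4=3/4
back: M1=-1/2−1/3·3/4=-3/4
M: M0=0, M1=-3/4, M2=3/4, M3=-21/4, M4=45/4, M5=0
seg 0: a=-5, c=M0/2=0, d=(M1−M0)/(6·1)=-1/8, b=Δ0−h0·(2M0+M1)/6=17/8
seg 1: a=-3, c=M1/2=-3/8, d=(M2−M1)/(6·2)=1/8, b=Δ1−h1·(2M1+M2)/6=7/4
seg 2: a=0, c=M2/2=3/8, d=(M3−M2)/(6·2)=-1/2, b=Δ2−h2·(2M2+M3)/6=7/4
seg 3: a=1, c=M3/2=-21/8, d=(M4−M3)/(6·2)=11/8, b=Δ3−h3·(2M3+M4)/6=-11/4
seg 4: a=-4, c=M4/2=45/8, d=(M5−M4)/(6·1)=-15/8, b=Δ4−h4·(2M4+M5)/6=13/4
t_q=31/4 → seg 4, τ=3/4; S=-4+13/4·τ+45/8·τ²+-15/8·τ³=415/512

  seg 0: a=-5 b=17/8 c=0 d=-1/8
  seg 1: a=-3 b=7/4 c=-3/8 d=1/8
  seg 2: a=0 b=7/4 c=3/8 d=-1/2
  seg 3: a=1 b=-11/4 c=-21/8 d=11/8
  seg 4: a=-4 b=13/4 c=45/8 d=-15/8
S(31/4) = 415/512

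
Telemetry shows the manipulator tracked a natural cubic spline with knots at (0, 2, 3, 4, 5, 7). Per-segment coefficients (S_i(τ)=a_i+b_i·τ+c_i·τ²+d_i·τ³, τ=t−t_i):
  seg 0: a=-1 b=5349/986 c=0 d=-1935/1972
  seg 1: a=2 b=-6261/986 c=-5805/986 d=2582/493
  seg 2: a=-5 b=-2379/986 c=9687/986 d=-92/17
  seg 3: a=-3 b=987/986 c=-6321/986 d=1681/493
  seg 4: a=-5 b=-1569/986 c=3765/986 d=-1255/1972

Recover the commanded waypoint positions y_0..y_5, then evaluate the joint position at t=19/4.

y_0 = S_0(0) = a_0 = -1
y_1 = S_1(0) = a_1 = 2
y_2 = S_2(0) = a_2 = -5
y_3 = S_3(0) = a_3 = -3
y_4 = S_4(0) = a_4 = -5
y_5 = S_4(2) = 2
t_q=19/4 is in segment 3 (τ=3/4); S_3(τ)=-139359/31552

y_0=-1 y_1=2 y_2=-5 y_3=-3 y_4=-5 y_5=2
S(19/4) = -139359/31552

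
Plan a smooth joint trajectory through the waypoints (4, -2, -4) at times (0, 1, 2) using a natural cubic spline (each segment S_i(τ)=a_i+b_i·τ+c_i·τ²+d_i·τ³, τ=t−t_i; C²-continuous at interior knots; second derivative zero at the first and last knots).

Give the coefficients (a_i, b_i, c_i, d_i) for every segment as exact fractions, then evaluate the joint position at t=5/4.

Δ: Δ0=-6, Δ1=-2
row 1: diag=4, rhs=24; c'=1/4, d'=6
back: M1=6
M: M0=0, M1=6, M2=0
seg 0: a=4, c=M0/2=0, d=(M1−M0)/(6·1)=1, b=Δ0−h0·(2M0+M1)/6=-7
seg 1: a=-2, c=M1/2=3, d=(M2−M1)/(6·1)=-1, b=Δ1−h1·(2M1+M2)/6=-4
t_q=5/4 → seg 1, τ=1/4; S=-2+-4·τ+3·τ²+-1·τ³=-181/64

  seg 0: a=4 b=-7 c=0 d=1
  seg 1: a=-2 b=-4 c=3 d=-1
S(5/4) = -181/64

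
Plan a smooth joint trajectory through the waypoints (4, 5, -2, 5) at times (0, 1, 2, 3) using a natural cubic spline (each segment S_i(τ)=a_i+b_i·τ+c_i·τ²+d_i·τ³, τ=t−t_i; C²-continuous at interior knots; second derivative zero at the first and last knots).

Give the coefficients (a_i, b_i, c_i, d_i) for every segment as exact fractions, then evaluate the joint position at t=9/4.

  seg 0: a=4 b=61/15 c=0 d=-46/15
  seg 1: a=5 b=-77/15 c=-46/5 d=22/3
  seg 2: a=-2 b=-23/15 c=64/5 d=-64/15
S(9/4) = -33/20

Δ: Δ0=1, Δ1=-7, Δ2=7
row 1: diag=4, rhs=-48; c'=1/4, d'=-12
row 2: denom=4−1·1/4=15/4; d'=(84−1·-12)/(15/4)=128/5
back: M2=128/5
back: M1=-12−1/4·128/5=-92/5
M: M0=0, M1=-92/5, M2=128/5, M3=0
seg 0: a=4, c=M0/2=0, d=(M1−M0)/(6·1)=-46/15, b=Δ0−h0·(2M0+M1)/6=61/15
seg 1: a=5, c=M1/2=-46/5, d=(M2−M1)/(6·1)=22/3, b=Δ1−h1·(2M1+M2)/6=-77/15
seg 2: a=-2, c=M2/2=64/5, d=(M3−M2)/(6·1)=-64/15, b=Δ2−h2·(2M2+M3)/6=-23/15
t_q=9/4 → seg 2, τ=1/4; S=-2+-23/15·τ+64/5·τ²+-64/15·τ³=-33/20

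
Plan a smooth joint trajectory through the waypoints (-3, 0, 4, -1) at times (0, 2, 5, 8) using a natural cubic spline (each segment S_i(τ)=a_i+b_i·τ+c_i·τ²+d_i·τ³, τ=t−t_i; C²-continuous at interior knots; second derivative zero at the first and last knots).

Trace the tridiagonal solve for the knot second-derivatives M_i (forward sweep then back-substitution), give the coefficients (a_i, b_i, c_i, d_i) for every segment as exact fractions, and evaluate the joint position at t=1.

Δ: Δ0=3/2, Δ1=4/3, Δ2=-5/3
row 1: diag=10, rhs=-1; c'=3/10, d'=-1/10
row 2: denom=12−3·3/10=111/10; d'=(-18−3·-1/10)/(111/10)=-59/37
back: M2=-59/37
back: M1=-1/10−3/10·-59/37=14/37
M: M0=0, M1=14/37, M2=-59/37, M3=0
seg 0: a=-3, c=M0/2=0, d=(M1−M0)/(6·2)=7/222, b=Δ0−h0·(2M0+M1)/6=305/222
seg 1: a=0, c=M1/2=7/37, d=(M2−M1)/(6·3)=-73/666, b=Δ1−h1·(2M1+M2)/6=389/222
seg 2: a=4, c=M2/2=-59/74, d=(M3−M2)/(6·3)=59/666, b=Δ2−h2·(2M2+M3)/6=-8/111
t_q=1 → seg 0, τ=1; S=-3+305/222·τ+0·τ²+7/222·τ³=-59/37

  seg 0: a=-3 b=305/222 c=0 d=7/222
  seg 1: a=0 b=389/222 c=7/37 d=-73/666
  seg 2: a=4 b=-8/111 c=-59/74 d=59/666
S(1) = -59/37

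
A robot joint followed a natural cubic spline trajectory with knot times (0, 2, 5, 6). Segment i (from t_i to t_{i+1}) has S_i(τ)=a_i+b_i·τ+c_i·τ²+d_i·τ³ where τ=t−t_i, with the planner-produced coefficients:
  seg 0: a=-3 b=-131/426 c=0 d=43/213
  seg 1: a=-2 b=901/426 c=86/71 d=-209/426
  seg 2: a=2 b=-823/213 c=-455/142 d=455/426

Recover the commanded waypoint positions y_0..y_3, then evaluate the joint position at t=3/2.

y_0 = S_0(0) = a_0 = -3
y_1 = S_1(0) = a_1 = -2
y_2 = S_2(0) = a_2 = 2
y_3 = S_2(1) = -4
t_q=3/2 is in segment 0 (τ=3/2); S_0(τ)=-1579/568

y_0=-3 y_1=-2 y_2=2 y_3=-4
S(3/2) = -1579/568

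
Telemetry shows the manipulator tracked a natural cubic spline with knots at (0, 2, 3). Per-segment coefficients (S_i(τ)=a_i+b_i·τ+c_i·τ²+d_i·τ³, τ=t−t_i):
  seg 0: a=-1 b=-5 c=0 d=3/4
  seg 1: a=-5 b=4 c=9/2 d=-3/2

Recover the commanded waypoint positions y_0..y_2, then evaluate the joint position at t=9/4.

y_0=-1 y_1=-5 y_2=2
S(9/4) = -479/128

y_0 = S_0(0) = a_0 = -1
y_1 = S_1(0) = a_1 = -5
y_2 = S_1(1) = 2
t_q=9/4 is in segment 1 (τ=1/4); S_1(τ)=-479/128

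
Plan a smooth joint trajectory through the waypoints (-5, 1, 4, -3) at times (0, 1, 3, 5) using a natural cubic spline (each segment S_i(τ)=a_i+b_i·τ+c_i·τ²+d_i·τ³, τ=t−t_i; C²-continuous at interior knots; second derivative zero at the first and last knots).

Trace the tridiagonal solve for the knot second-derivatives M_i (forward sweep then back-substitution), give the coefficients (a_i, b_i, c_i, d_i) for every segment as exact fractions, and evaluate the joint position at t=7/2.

Δ: Δ0=6, Δ1=3/2, Δ2=-7/2
row 1: diag=6, rhs=-27; c'=1/3, d'=-9/2
row 2: denom=8−2·1/3=22/3; d'=(-30−2·-9/2)/(22/3)=-63/22
back: M2=-63/22
back: M1=-9/2−1/3·-63/22=-39/11
M: M0=0, M1=-39/11, M2=-63/22, M3=0
seg 0: a=-5, c=M0/2=0, d=(M1−M0)/(6·1)=-13/22, b=Δ0−h0·(2M0+M1)/6=145/22
seg 1: a=1, c=M1/2=-39/22, d=(M2−M1)/(6·2)=5/88, b=Δ1−h1·(2M1+M2)/6=53/11
seg 2: a=4, c=M2/2=-63/44, d=(M3−M2)/(6·2)=21/88, b=Δ2−h2·(2M2+M3)/6=-35/22
t_q=7/2 → seg 2, τ=1/2; S=4+-35/22·τ+-63/44·τ²+21/88·τ³=2025/704

  seg 0: a=-5 b=145/22 c=0 d=-13/22
  seg 1: a=1 b=53/11 c=-39/22 d=5/88
  seg 2: a=4 b=-35/22 c=-63/44 d=21/88
S(7/2) = 2025/704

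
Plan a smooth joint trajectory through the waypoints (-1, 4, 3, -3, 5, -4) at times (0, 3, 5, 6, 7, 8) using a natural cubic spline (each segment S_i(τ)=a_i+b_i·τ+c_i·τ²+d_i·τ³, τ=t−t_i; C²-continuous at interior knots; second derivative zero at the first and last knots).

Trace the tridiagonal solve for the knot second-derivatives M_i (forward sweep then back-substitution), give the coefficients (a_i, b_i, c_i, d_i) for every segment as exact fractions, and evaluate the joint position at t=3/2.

  seg 0: a=-1 b=1439/1200 c=0 d=187/3600
  seg 1: a=4 b=1561/600 c=187/400 d=-1211/1200
  seg 2: a=3 b=-4583/600 c=-447/80 d=8671/1200
  seg 3: a=-3 b=3437/1200 c=1609/100 d=-2629/240
  seg 4: a=5 b=1309/600 c=-6709/400 d=6709/1200
S(3/2) = 3117/3200

Δ: Δ0=5/3, Δ1=-1/2, Δ2=-6, Δ3=8, Δ4=-9
row 1: diag=10, rhs=-13; c'=1/5, d'=-13/10
row 2: denom=6−2·1/5=28/5; d'=(-33−2·-13/10)/(28/5)=-38/7
row 3: denom=4−1·5/28=107/28; d'=(84−1·-38/7)/(107/28)=2504/107
row 4: denom=4−1·28/107=400/107; d'=(-102−1·2504/107)/(400/107)=-6709/200
back: M4=-6709/200
back: M3=2504/107−28/107·-6709/200=1609/50
back: M2=-38/7−5/28·1609/50=-447/40
back: M1=-13/10−1/5·-447/40=187/200
M: M0=0, M1=187/200, M2=-447/40, M3=1609/50, M4=-6709/200, M5=0
seg 0: a=-1, c=M0/2=0, d=(M1−M0)/(6·3)=187/3600, b=Δ0−h0·(2M0+M1)/6=1439/1200
seg 1: a=4, c=M1/2=187/400, d=(M2−M1)/(6·2)=-1211/1200, b=Δ1−h1·(2M1+M2)/6=1561/600
seg 2: a=3, c=M2/2=-447/80, d=(M3−M2)/(6·1)=8671/1200, b=Δ2−h2·(2M2+M3)/6=-4583/600
seg 3: a=-3, c=M3/2=1609/100, d=(M4−M3)/(6·1)=-2629/240, b=Δ3−h3·(2M3+M4)/6=3437/1200
seg 4: a=5, c=M4/2=-6709/400, d=(M5−M4)/(6·1)=6709/1200, b=Δ4−h4·(2M4+M5)/6=1309/600
t_q=3/2 → seg 0, τ=3/2; S=-1+1439/1200·τ+0·τ²+187/3600·τ³=3117/3200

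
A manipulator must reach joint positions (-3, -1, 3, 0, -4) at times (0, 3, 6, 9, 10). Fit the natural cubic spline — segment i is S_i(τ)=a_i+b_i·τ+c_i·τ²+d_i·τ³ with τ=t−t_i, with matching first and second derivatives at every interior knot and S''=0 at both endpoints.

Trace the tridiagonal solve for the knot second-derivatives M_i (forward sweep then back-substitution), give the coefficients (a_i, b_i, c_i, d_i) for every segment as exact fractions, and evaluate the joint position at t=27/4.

Δ: Δ0=2/3, Δ1=4/3, Δ2=-1, Δ3=-4
row 1: diag=12, rhs=4; c'=1/4, d'=1/3
row 2: denom=12−3·1/4=45/4; d'=(-14−3·1/3)/(45/4)=-4/3
row 3: denom=8−3·4/15=36/5; d'=(-18−3·-4/3)/(36/5)=-35/18
back: M3=-35/18
back: M2=-4/3−4/15·-35/18=-22/27
back: M1=1/3−1/4·-22/27=29/54
M: M0=0, M1=29/54, M2=-22/27, M3=-35/18, M4=0
seg 0: a=-3, c=M0/2=0, d=(M1−M0)/(6·3)=29/972, b=Δ0−h0·(2M0+M1)/6=43/108
seg 1: a=-1, c=M1/2=29/108, d=(M2−M1)/(6·3)=-73/972, b=Δ1−h1·(2M1+M2)/6=65/54
seg 2: a=3, c=M2/2=-11/27, d=(M3−M2)/(6·3)=-61/972, b=Δ2−h2·(2M2+M3)/6=85/108
seg 3: a=0, c=M3/2=-35/36, d=(M4−M3)/(6·1)=35/108, b=Δ3−h3·(2M3+M4)/6=-181/54
t_q=27/4 → seg 2, τ=3/4; S=3+85/108·τ+-11/27·τ²+-61/972·τ³=2561/768

  seg 0: a=-3 b=43/108 c=0 d=29/972
  seg 1: a=-1 b=65/54 c=29/108 d=-73/972
  seg 2: a=3 b=85/108 c=-11/27 d=-61/972
  seg 3: a=0 b=-181/54 c=-35/36 d=35/108
S(27/4) = 2561/768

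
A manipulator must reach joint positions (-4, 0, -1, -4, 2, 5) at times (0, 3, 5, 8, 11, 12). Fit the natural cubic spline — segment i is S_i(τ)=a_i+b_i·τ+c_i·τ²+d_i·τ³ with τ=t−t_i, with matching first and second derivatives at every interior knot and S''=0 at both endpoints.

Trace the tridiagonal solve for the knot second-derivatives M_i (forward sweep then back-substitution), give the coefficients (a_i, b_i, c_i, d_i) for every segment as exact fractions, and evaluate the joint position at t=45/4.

  seg 0: a=-4 b=2321/1272 c=0 d=-625/11448
  seg 1: a=0 b=223/636 c=-625/1272 d=7/212
  seg 2: a=-1 b=-775/636 c=-373/1272 d=1397/11448
  seg 3: a=-4 b=403/1272 c=128/159 d=-931/11448
  seg 4: a=2 b=1877/636 c=31/424 d=-31/1272
S(45/4) = 74407/27136

Δ: Δ0=4/3, Δ1=-1/2, Δ2=-1, Δ3=2, Δ4=3
row 1: diag=10, rhs=-11; c'=1/5, d'=-11/10
row 2: denom=10−2·1/5=48/5; d'=(-3−2·-11/10)/(48/5)=-1/12
row 3: denom=12−3·5/16=177/16; d'=(18−3·-1/12)/(177/16)=292/177
row 4: denom=8−3·16/59=424/59; d'=(6−3·292/177)/(424/59)=31/212
back: M4=31/212
back: M3=292/177−16/59·31/212=256/159
back: M2=-1/12−5/16·256/159=-373/636
back: M1=-11/10−1/5·-373/636=-625/636
M: M0=0, M1=-625/636, M2=-373/636, M3=256/159, M4=31/212, M5=0
seg 0: a=-4, c=M0/2=0, d=(M1−M0)/(6·3)=-625/11448, b=Δ0−h0·(2M0+M1)/6=2321/1272
seg 1: a=0, c=M1/2=-625/1272, d=(M2−M1)/(6·2)=7/212, b=Δ1−h1·(2M1+M2)/6=223/636
seg 2: a=-1, c=M2/2=-373/1272, d=(M3−M2)/(6·3)=1397/11448, b=Δ2−h2·(2M2+M3)/6=-775/636
seg 3: a=-4, c=M3/2=128/159, d=(M4−M3)/(6·3)=-931/11448, b=Δ3−h3·(2M3+M4)/6=403/1272
seg 4: a=2, c=M4/2=31/424, d=(M5−M4)/(6·1)=-31/1272, b=Δ4−h4·(2M4+M5)/6=1877/636
t_q=45/4 → seg 4, τ=1/4; S=2+1877/636·τ+31/424·τ²+-31/1272·τ³=74407/27136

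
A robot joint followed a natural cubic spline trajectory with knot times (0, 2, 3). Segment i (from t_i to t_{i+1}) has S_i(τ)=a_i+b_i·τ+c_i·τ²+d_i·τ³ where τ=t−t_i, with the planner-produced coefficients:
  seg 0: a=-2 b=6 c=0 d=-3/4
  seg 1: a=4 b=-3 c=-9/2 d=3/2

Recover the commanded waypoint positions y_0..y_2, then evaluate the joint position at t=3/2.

y_0 = S_0(0) = a_0 = -2
y_1 = S_1(0) = a_1 = 4
y_2 = S_1(1) = -2
t_q=3/2 is in segment 0 (τ=3/2); S_0(τ)=143/32

y_0=-2 y_1=4 y_2=-2
S(3/2) = 143/32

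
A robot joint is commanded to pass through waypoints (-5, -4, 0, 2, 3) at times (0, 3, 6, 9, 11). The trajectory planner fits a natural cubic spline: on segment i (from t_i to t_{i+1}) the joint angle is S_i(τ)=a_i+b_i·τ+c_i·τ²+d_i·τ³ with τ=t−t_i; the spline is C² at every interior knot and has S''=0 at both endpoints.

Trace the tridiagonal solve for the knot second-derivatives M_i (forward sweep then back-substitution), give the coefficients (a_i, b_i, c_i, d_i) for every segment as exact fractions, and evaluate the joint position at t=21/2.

Δ: Δ0=1/3, Δ1=4/3, Δ2=2/3, Δ3=1/2
row 1: diag=12, rhs=6; c'=1/4, d'=1/2
row 2: denom=12−3·1/4=45/4; d'=(-4−3·1/2)/(45/4)=-22/45
row 3: denom=10−3·4/15=46/5; d'=(-1−3·-22/45)/(46/5)=7/138
back: M3=7/138
back: M2=-22/45−4/15·7/138=-104/207
back: M1=1/2−1/4·-104/207=259/414
M: M0=0, M1=259/414, M2=-104/207, M3=7/138, M4=0
seg 0: a=-5, c=M0/2=0, d=(M1−M0)/(6·3)=259/7452, b=Δ0−h0·(2M0+M1)/6=17/828
seg 1: a=-4, c=M1/2=259/828, d=(M2−M1)/(6·3)=-467/7452, b=Δ1−h1·(2M1+M2)/6=397/414
seg 2: a=0, c=M2/2=-52/207, d=(M3−M2)/(6·3)=229/7452, b=Δ2−h2·(2M2+M3)/6=947/828
seg 3: a=2, c=M3/2=7/276, d=(M4−M3)/(6·2)=-7/1656, b=Δ3−h3·(2M3+M4)/6=193/414
t_q=21/2 → seg 3, τ=3/2; S=2+193/414·τ+7/276·τ²+-7/1656·τ³=12109/4416

  seg 0: a=-5 b=17/828 c=0 d=259/7452
  seg 1: a=-4 b=397/414 c=259/828 d=-467/7452
  seg 2: a=0 b=947/828 c=-52/207 d=229/7452
  seg 3: a=2 b=193/414 c=7/276 d=-7/1656
S(21/2) = 12109/4416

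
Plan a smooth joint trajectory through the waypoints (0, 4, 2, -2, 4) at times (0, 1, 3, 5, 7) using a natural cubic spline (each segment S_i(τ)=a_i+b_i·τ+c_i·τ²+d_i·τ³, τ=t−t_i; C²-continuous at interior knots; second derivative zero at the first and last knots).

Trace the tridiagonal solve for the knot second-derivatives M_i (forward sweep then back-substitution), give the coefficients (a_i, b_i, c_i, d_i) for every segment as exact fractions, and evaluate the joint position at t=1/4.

Δ: Δ0=4, Δ1=-1, Δ2=-2, Δ3=3
row 1: diag=6, rhs=-30; c'=1/3, d'=-5
row 2: denom=8−2·1/3=22/3; d'=(-6−2·-5)/(22/3)=6/11
row 3: denom=8−2·3/11=82/11; d'=(30−2·6/11)/(82/11)=159/41
back: M3=159/41
back: M2=6/11−3/11·159/41=-21/41
back: M1=-5−1/3·-21/41=-198/41
M: M0=0, M1=-198/41, M2=-21/41, M3=159/41, M4=0
seg 0: a=0, c=M0/2=0, d=(M1−M0)/(6·1)=-33/41, b=Δ0−h0·(2M0+M1)/6=197/41
seg 1: a=4, c=M1/2=-99/41, d=(M2−M1)/(6·2)=59/164, b=Δ1−h1·(2M1+M2)/6=98/41
seg 2: a=2, c=M2/2=-21/82, d=(M3−M2)/(6·2)=15/41, b=Δ2−h2·(2M2+M3)/6=-121/41
seg 3: a=-2, c=M3/2=159/82, d=(M4−M3)/(6·2)=-53/164, b=Δ3−h3·(2M3+M4)/6=17/41
t_q=1/4 → seg 0, τ=1/4; S=0+197/41·τ+0·τ²+-33/41·τ³=3119/2624

  seg 0: a=0 b=197/41 c=0 d=-33/41
  seg 1: a=4 b=98/41 c=-99/41 d=59/164
  seg 2: a=2 b=-121/41 c=-21/82 d=15/41
  seg 3: a=-2 b=17/41 c=159/82 d=-53/164
S(1/4) = 3119/2624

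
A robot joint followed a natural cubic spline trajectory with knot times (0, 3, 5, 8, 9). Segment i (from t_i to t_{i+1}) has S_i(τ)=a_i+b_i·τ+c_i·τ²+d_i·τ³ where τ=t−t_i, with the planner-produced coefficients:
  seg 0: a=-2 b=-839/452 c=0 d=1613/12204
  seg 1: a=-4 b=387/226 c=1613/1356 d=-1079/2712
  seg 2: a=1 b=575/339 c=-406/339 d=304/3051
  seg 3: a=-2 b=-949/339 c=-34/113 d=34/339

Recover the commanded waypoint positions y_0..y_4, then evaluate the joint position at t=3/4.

y_0 = S_0(0) = a_0 = -2
y_1 = S_1(0) = a_1 = -4
y_2 = S_2(0) = a_2 = 1
y_3 = S_3(0) = a_3 = -2
y_4 = S_3(1) = -5
t_q=3/4 is in segment 0 (τ=3/4); S_0(τ)=-96515/28928

y_0=-2 y_1=-4 y_2=1 y_3=-2 y_4=-5
S(3/4) = -96515/28928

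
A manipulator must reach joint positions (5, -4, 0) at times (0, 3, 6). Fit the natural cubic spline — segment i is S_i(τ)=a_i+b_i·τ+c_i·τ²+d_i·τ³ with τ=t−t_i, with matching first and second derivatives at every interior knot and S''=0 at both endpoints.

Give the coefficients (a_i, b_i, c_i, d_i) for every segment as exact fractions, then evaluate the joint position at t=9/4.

Δ: Δ0=-3, Δ1=4/3
row 1: diag=12, rhs=26; c'=1/4, d'=13/6
back: M1=13/6
M: M0=0, M1=13/6, M2=0
seg 0: a=5, c=M0/2=0, d=(M1−M0)/(6·3)=13/108, b=Δ0−h0·(2M0+M1)/6=-49/12
seg 1: a=-4, c=M1/2=13/12, d=(M2−M1)/(6·3)=-13/108, b=Δ1−h1·(2M1+M2)/6=-5/6
t_q=9/4 → seg 0, τ=9/4; S=5+-49/12·τ+0·τ²+13/108·τ³=-721/256

  seg 0: a=5 b=-49/12 c=0 d=13/108
  seg 1: a=-4 b=-5/6 c=13/12 d=-13/108
S(9/4) = -721/256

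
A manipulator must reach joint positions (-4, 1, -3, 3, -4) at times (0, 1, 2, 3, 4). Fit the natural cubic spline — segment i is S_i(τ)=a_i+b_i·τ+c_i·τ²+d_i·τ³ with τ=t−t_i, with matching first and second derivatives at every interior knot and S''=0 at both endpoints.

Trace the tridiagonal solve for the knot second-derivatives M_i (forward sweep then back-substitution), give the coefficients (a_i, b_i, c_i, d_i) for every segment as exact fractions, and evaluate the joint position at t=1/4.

Δ: Δ0=5, Δ1=-4, Δ2=6, Δ3=-7
row 1: diag=4, rhs=-54; c'=1/4, d'=-27/2
row 2: denom=4−1·1/4=15/4; d'=(60−1·-27/2)/(15/4)=98/5
row 3: denom=4−1·4/15=56/15; d'=(-78−1·98/5)/(56/15)=-183/7
back: M3=-183/7
back: M2=98/5−4/15·-183/7=186/7
back: M1=-27/2−1/4·186/7=-141/7
M: M0=0, M1=-141/7, M2=186/7, M3=-183/7, M4=0
seg 0: a=-4, c=M0/2=0, d=(M1−M0)/(6·1)=-47/14, b=Δ0−h0·(2M0+M1)/6=117/14
seg 1: a=1, c=M1/2=-141/14, d=(M2−M1)/(6·1)=109/14, b=Δ1−h1·(2M1+M2)/6=-12/7
seg 2: a=-3, c=M2/2=93/7, d=(M3−M2)/(6·1)=-123/14, b=Δ2−h2·(2M2+M3)/6=3/2
seg 3: a=3, c=M3/2=-183/14, d=(M4−M3)/(6·1)=61/14, b=Δ3−h3·(2M3+M4)/6=12/7
t_q=1/4 → seg 0, τ=1/4; S=-4+117/14·τ+0·τ²+-47/14·τ³=-1759/896

  seg 0: a=-4 b=117/14 c=0 d=-47/14
  seg 1: a=1 b=-12/7 c=-141/14 d=109/14
  seg 2: a=-3 b=3/2 c=93/7 d=-123/14
  seg 3: a=3 b=12/7 c=-183/14 d=61/14
S(1/4) = -1759/896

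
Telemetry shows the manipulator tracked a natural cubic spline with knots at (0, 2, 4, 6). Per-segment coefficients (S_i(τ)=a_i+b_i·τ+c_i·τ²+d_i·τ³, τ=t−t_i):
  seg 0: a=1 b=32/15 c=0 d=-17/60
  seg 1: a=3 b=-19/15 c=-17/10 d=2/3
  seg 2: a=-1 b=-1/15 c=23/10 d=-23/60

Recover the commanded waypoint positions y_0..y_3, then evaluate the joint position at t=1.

y_0 = S_0(0) = a_0 = 1
y_1 = S_1(0) = a_1 = 3
y_2 = S_2(0) = a_2 = -1
y_3 = S_2(2) = 5
t_q=1 is in segment 0 (τ=1); S_0(τ)=57/20

y_0=1 y_1=3 y_2=-1 y_3=5
S(1) = 57/20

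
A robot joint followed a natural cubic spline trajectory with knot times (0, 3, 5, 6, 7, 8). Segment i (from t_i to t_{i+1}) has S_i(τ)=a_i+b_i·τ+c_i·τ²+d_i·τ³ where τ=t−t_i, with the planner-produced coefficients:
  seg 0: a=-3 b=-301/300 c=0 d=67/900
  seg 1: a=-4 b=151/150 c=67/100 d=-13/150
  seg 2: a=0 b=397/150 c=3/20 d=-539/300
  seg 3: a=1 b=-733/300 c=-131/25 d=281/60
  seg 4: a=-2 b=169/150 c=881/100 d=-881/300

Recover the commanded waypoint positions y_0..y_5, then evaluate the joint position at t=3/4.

y_0=-3 y_1=-4 y_2=0 y_3=1 y_4=-2 y_5=5
S(3/4) = -4763/1280

y_0 = S_0(0) = a_0 = -3
y_1 = S_1(0) = a_1 = -4
y_2 = S_2(0) = a_2 = 0
y_3 = S_3(0) = a_3 = 1
y_4 = S_4(0) = a_4 = -2
y_5 = S_4(1) = 5
t_q=3/4 is in segment 0 (τ=3/4); S_0(τ)=-4763/1280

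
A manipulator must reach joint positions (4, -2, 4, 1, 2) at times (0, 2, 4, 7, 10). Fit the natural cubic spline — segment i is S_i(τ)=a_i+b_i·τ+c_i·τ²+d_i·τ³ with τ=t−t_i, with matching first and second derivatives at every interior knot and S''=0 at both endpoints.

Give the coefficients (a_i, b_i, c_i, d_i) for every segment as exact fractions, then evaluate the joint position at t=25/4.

  seg 0: a=4 b=-29/6 c=0 d=11/24
  seg 1: a=-2 b=2/3 c=11/4 d=-19/24
  seg 2: a=4 b=13/6 c=-2 d=17/54
  seg 3: a=1 b=-4/3 c=5/6 d=-5/54
S(25/4) = 299/128

Δ: Δ0=-3, Δ1=3, Δ2=-1, Δ3=1/3
row 1: diag=8, rhs=36; c'=1/4, d'=9/2
row 2: denom=10−2·1/4=19/2; d'=(-24−2·9/2)/(19/2)=-66/19
row 3: denom=12−3·6/19=210/19; d'=(8−3·-66/19)/(210/19)=5/3
back: M3=5/3
back: M2=-66/19−6/19·5/3=-4
back: M1=9/2−1/4·-4=11/2
M: M0=0, M1=11/2, M2=-4, M3=5/3, M4=0
seg 0: a=4, c=M0/2=0, d=(M1−M0)/(6·2)=11/24, b=Δ0−h0·(2M0+M1)/6=-29/6
seg 1: a=-2, c=M1/2=11/4, d=(M2−M1)/(6·2)=-19/24, b=Δ1−h1·(2M1+M2)/6=2/3
seg 2: a=4, c=M2/2=-2, d=(M3−M2)/(6·3)=17/54, b=Δ2−h2·(2M2+M3)/6=13/6
seg 3: a=1, c=M3/2=5/6, d=(M4−M3)/(6·3)=-5/54, b=Δ3−h3·(2M3+M4)/6=-4/3
t_q=25/4 → seg 2, τ=9/4; S=4+13/6·τ+-2·τ²+17/54·τ³=299/128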